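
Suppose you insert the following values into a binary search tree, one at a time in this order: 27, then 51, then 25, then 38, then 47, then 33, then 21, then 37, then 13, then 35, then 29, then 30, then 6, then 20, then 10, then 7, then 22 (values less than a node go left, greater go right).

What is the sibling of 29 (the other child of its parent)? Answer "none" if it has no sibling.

37

Insert 27: tree is empty, so 27 becomes the root.
Insert 51: 51 > 27 → go right. Place as right child of 27.
Insert 25: 25 < 27 → go left. Place as left child of 27.
Insert 38: 38 > 27 → go right; 38 < 51 → go left. Place as left child of 51.
Insert 47: 47 > 27 → go right; 47 < 51 → go left; 47 > 38 → go right. Place as right child of 38.
Insert 33: 33 > 27 → go right; 33 < 51 → go left; 33 < 38 → go left. Place as left child of 38.
Insert 21: 21 < 27 → go left; 21 < 25 → go left. Place as left child of 25.
Insert 37: 37 > 27 → go right; 37 < 51 → go left; 37 < 38 → go left; 37 > 33 → go right. Place as right child of 33.
Insert 13: 13 < 27 → go left; 13 < 25 → go left; 13 < 21 → go left. Place as left child of 21.
Insert 35: 35 > 27 → go right; 35 < 51 → go left; 35 < 38 → go left; 35 > 33 → go right; 35 < 37 → go left. Place as left child of 37.
Insert 29: 29 > 27 → go right; 29 < 51 → go left; 29 < 38 → go left; 29 < 33 → go left. Place as left child of 33.
Insert 30: 30 > 27 → go right; 30 < 51 → go left; 30 < 38 → go left; 30 < 33 → go left; 30 > 29 → go right. Place as right child of 29.
Insert 6: 6 < 27 → go left; 6 < 25 → go left; 6 < 21 → go left; 6 < 13 → go left. Place as left child of 13.
Insert 20: 20 < 27 → go left; 20 < 25 → go left; 20 < 21 → go left; 20 > 13 → go right. Place as right child of 13.
Insert 10: 10 < 27 → go left; 10 < 25 → go left; 10 < 21 → go left; 10 < 13 → go left; 10 > 6 → go right. Place as right child of 6.
Insert 7: 7 < 27 → go left; 7 < 25 → go left; 7 < 21 → go left; 7 < 13 → go left; 7 > 6 → go right; 7 < 10 → go left. Place as left child of 10.
Insert 22: 22 < 27 → go left; 22 < 25 → go left; 22 > 21 → go right. Place as right child of 21.

29's parent is 33; the other child of 33 is 37.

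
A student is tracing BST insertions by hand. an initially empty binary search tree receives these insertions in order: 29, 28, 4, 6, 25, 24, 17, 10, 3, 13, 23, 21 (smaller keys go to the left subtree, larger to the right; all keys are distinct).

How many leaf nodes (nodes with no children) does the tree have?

Insert 29: tree is empty, so 29 becomes the root.
Insert 28: 28 < 29 → go left. Place as left child of 29.
Insert 4: 4 < 29 → go left; 4 < 28 → go left. Place as left child of 28.
Insert 6: 6 < 29 → go left; 6 < 28 → go left; 6 > 4 → go right. Place as right child of 4.
Insert 25: 25 < 29 → go left; 25 < 28 → go left; 25 > 4 → go right; 25 > 6 → go right. Place as right child of 6.
Insert 24: 24 < 29 → go left; 24 < 28 → go left; 24 > 4 → go right; 24 > 6 → go right; 24 < 25 → go left. Place as left child of 25.
Insert 17: 17 < 29 → go left; 17 < 28 → go left; 17 > 4 → go right; 17 > 6 → go right; 17 < 25 → go left; 17 < 24 → go left. Place as left child of 24.
Insert 10: 10 < 29 → go left; 10 < 28 → go left; 10 > 4 → go right; 10 > 6 → go right; 10 < 25 → go left; 10 < 24 → go left; 10 < 17 → go left. Place as left child of 17.
Insert 3: 3 < 29 → go left; 3 < 28 → go left; 3 < 4 → go left. Place as left child of 4.
Insert 13: 13 < 29 → go left; 13 < 28 → go left; 13 > 4 → go right; 13 > 6 → go right; 13 < 25 → go left; 13 < 24 → go left; 13 < 17 → go left; 13 > 10 → go right. Place as right child of 10.
Insert 23: 23 < 29 → go left; 23 < 28 → go left; 23 > 4 → go right; 23 > 6 → go right; 23 < 25 → go left; 23 < 24 → go left; 23 > 17 → go right. Place as right child of 17.
Insert 21: 21 < 29 → go left; 21 < 28 → go left; 21 > 4 → go right; 21 > 6 → go right; 21 < 25 → go left; 21 < 24 → go left; 21 > 17 → go right; 21 < 23 → go left. Place as left child of 23.

Leaves: 3, 13, 21 — 3 in total.

3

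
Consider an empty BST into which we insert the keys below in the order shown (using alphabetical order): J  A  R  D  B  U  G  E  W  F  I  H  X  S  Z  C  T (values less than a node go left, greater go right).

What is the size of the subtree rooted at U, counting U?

Insert J: tree is empty, so J becomes the root.
Insert A: A < J → go left. Place as left child of J.
Insert R: R > J → go right. Place as right child of J.
Insert D: D < J → go left; D > A → go right. Place as right child of A.
Insert B: B < J → go left; B > A → go right; B < D → go left. Place as left child of D.
Insert U: U > J → go right; U > R → go right. Place as right child of R.
Insert G: G < J → go left; G > A → go right; G > D → go right. Place as right child of D.
Insert E: E < J → go left; E > A → go right; E > D → go right; E < G → go left. Place as left child of G.
Insert W: W > J → go right; W > R → go right; W > U → go right. Place as right child of U.
Insert F: F < J → go left; F > A → go right; F > D → go right; F < G → go left; F > E → go right. Place as right child of E.
Insert I: I < J → go left; I > A → go right; I > D → go right; I > G → go right. Place as right child of G.
Insert H: H < J → go left; H > A → go right; H > D → go right; H > G → go right; H < I → go left. Place as left child of I.
Insert X: X > J → go right; X > R → go right; X > U → go right; X > W → go right. Place as right child of W.
Insert S: S > J → go right; S > R → go right; S < U → go left. Place as left child of U.
Insert Z: Z > J → go right; Z > R → go right; Z > U → go right; Z > W → go right; Z > X → go right. Place as right child of X.
Insert C: C < J → go left; C > A → go right; C < D → go left; C > B → go right. Place as right child of B.
Insert T: T > J → go right; T > R → go right; T < U → go left; T > S → go right. Place as right child of S.

Subtree rooted at U contains: U, S, T, W, X, Z — 6 nodes.

6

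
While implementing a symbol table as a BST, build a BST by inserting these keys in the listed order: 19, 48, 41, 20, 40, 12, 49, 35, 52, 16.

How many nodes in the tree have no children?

3

Resulting structure (node: left, right):
  19: L=12, R=48
  48: L=41, R=49
  41: L=20, R=–
  20: L=–, R=40
  40: L=35, R=–
  12: L=–, R=16
  49: L=–, R=52
  35: L=–, R=–
  52: L=–, R=–
  16: L=–, R=–

Leaves: 16, 35, 52 — 3 in total.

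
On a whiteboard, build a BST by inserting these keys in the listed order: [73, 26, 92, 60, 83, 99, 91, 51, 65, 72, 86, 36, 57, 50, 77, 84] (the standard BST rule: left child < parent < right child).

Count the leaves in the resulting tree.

73: root
26: left child of 73 (depth 1)
92: right child of 73 (depth 1)
60: right child of 26 (depth 2)
83: left child of 92 (depth 2)
99: right child of 92 (depth 2)
91: right child of 83 (depth 3)
51: left child of 60 (depth 3)
65: right child of 60 (depth 3)
72: right child of 65 (depth 4)
86: left child of 91 (depth 4)
36: left child of 51 (depth 4)
57: right child of 51 (depth 4)
50: right child of 36 (depth 5)
77: left child of 83 (depth 3)
84: left child of 86 (depth 5)

Leaves: 50, 57, 72, 77, 84, 99 — 6 in total.

6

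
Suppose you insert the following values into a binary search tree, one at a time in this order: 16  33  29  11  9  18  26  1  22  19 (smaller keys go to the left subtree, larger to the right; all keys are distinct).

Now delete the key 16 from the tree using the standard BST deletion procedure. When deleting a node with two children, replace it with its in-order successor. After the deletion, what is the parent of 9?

16: root
33: right child of 16 (depth 1)
29: left child of 33 (depth 2)
11: left child of 16 (depth 1)
9: left child of 11 (depth 2)
18: left child of 29 (depth 3)
26: right child of 18 (depth 4)
1: left child of 9 (depth 3)
22: left child of 26 (depth 5)
19: left child of 22 (depth 6)

Delete 16 (two children — replace with in-order successor).
After deletion, 9's parent is 11.

11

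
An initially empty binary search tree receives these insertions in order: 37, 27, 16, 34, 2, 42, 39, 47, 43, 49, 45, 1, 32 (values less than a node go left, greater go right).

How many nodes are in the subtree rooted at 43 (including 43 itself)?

Resulting structure (node: left, right):
  37: L=27, R=42
  27: L=16, R=34
  16: L=2, R=–
  34: L=32, R=–
  2: L=1, R=–
  42: L=39, R=47
  39: L=–, R=–
  47: L=43, R=49
  43: L=–, R=45
  49: L=–, R=–
  45: L=–, R=–
  1: L=–, R=–
  32: L=–, R=–

Subtree rooted at 43 contains: 43, 45 — 2 nodes.

2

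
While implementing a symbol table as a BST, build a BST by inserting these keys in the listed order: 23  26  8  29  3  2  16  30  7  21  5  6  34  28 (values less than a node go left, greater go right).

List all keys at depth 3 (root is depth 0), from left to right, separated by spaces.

23: root
26: right child of 23 (depth 1)
8: left child of 23 (depth 1)
29: right child of 26 (depth 2)
3: left child of 8 (depth 2)
2: left child of 3 (depth 3)
16: right child of 8 (depth 2)
30: right child of 29 (depth 3)
7: right child of 3 (depth 3)
21: right child of 16 (depth 3)
5: left child of 7 (depth 4)
6: right child of 5 (depth 5)
34: right child of 30 (depth 4)
28: left child of 29 (depth 3)

2 7 21 28 30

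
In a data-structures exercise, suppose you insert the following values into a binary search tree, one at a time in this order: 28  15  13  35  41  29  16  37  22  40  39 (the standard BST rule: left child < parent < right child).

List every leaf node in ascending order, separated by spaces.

Resulting structure (node: left, right):
  28: L=15, R=35
  15: L=13, R=16
  13: L=–, R=–
  35: L=29, R=41
  41: L=37, R=–
  29: L=–, R=–
  16: L=–, R=22
  37: L=–, R=40
  22: L=–, R=–
  40: L=39, R=–
  39: L=–, R=–

13 22 29 39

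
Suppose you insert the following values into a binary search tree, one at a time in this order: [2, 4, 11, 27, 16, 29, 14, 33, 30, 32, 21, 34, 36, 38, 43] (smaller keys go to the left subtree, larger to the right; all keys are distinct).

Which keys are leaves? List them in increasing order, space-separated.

14 21 32 43

Insert 2: tree is empty, so 2 becomes the root.
Insert 4: 4 > 2 → go right. Place as right child of 2.
Insert 11: 11 > 2 → go right; 11 > 4 → go right. Place as right child of 4.
Insert 27: 27 > 2 → go right; 27 > 4 → go right; 27 > 11 → go right. Place as right child of 11.
Insert 16: 16 > 2 → go right; 16 > 4 → go right; 16 > 11 → go right; 16 < 27 → go left. Place as left child of 27.
Insert 29: 29 > 2 → go right; 29 > 4 → go right; 29 > 11 → go right; 29 > 27 → go right. Place as right child of 27.
Insert 14: 14 > 2 → go right; 14 > 4 → go right; 14 > 11 → go right; 14 < 27 → go left; 14 < 16 → go left. Place as left child of 16.
Insert 33: 33 > 2 → go right; 33 > 4 → go right; 33 > 11 → go right; 33 > 27 → go right; 33 > 29 → go right. Place as right child of 29.
Insert 30: 30 > 2 → go right; 30 > 4 → go right; 30 > 11 → go right; 30 > 27 → go right; 30 > 29 → go right; 30 < 33 → go left. Place as left child of 33.
Insert 32: 32 > 2 → go right; 32 > 4 → go right; 32 > 11 → go right; 32 > 27 → go right; 32 > 29 → go right; 32 < 33 → go left; 32 > 30 → go right. Place as right child of 30.
Insert 21: 21 > 2 → go right; 21 > 4 → go right; 21 > 11 → go right; 21 < 27 → go left; 21 > 16 → go right. Place as right child of 16.
Insert 34: 34 > 2 → go right; 34 > 4 → go right; 34 > 11 → go right; 34 > 27 → go right; 34 > 29 → go right; 34 > 33 → go right. Place as right child of 33.
Insert 36: 36 > 2 → go right; 36 > 4 → go right; 36 > 11 → go right; 36 > 27 → go right; 36 > 29 → go right; 36 > 33 → go right; 36 > 34 → go right. Place as right child of 34.
Insert 38: 38 > 2 → go right; 38 > 4 → go right; 38 > 11 → go right; 38 > 27 → go right; 38 > 29 → go right; 38 > 33 → go right; 38 > 34 → go right; 38 > 36 → go right. Place as right child of 36.
Insert 43: 43 > 2 → go right; 43 > 4 → go right; 43 > 11 → go right; 43 > 27 → go right; 43 > 29 → go right; 43 > 33 → go right; 43 > 34 → go right; 43 > 36 → go right; 43 > 38 → go right. Place as right child of 38.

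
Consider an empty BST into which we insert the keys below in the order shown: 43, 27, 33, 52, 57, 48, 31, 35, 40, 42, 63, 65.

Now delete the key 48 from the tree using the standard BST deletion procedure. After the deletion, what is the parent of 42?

40

Insert 43: tree is empty, so 43 becomes the root.
Insert 27: 27 < 43 → go left. Place as left child of 43.
Insert 33: 33 < 43 → go left; 33 > 27 → go right. Place as right child of 27.
Insert 52: 52 > 43 → go right. Place as right child of 43.
Insert 57: 57 > 43 → go right; 57 > 52 → go right. Place as right child of 52.
Insert 48: 48 > 43 → go right; 48 < 52 → go left. Place as left child of 52.
Insert 31: 31 < 43 → go left; 31 > 27 → go right; 31 < 33 → go left. Place as left child of 33.
Insert 35: 35 < 43 → go left; 35 > 27 → go right; 35 > 33 → go right. Place as right child of 33.
Insert 40: 40 < 43 → go left; 40 > 27 → go right; 40 > 33 → go right; 40 > 35 → go right. Place as right child of 35.
Insert 42: 42 < 43 → go left; 42 > 27 → go right; 42 > 33 → go right; 42 > 35 → go right; 42 > 40 → go right. Place as right child of 40.
Insert 63: 63 > 43 → go right; 63 > 52 → go right; 63 > 57 → go right. Place as right child of 57.
Insert 65: 65 > 43 → go right; 65 > 52 → go right; 65 > 57 → go right; 65 > 63 → go right. Place as right child of 63.

Delete 48 (at most one child — splice it out).
After deletion, 42's parent is 40.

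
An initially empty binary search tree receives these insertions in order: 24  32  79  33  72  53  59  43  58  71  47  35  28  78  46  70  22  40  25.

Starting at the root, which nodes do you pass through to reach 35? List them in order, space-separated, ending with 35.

24 32 79 33 72 53 43 35

Insert 24: tree is empty, so 24 becomes the root.
Insert 32: 32 > 24 → go right. Place as right child of 24.
Insert 79: 79 > 24 → go right; 79 > 32 → go right. Place as right child of 32.
Insert 33: 33 > 24 → go right; 33 > 32 → go right; 33 < 79 → go left. Place as left child of 79.
Insert 72: 72 > 24 → go right; 72 > 32 → go right; 72 < 79 → go left; 72 > 33 → go right. Place as right child of 33.
Insert 53: 53 > 24 → go right; 53 > 32 → go right; 53 < 79 → go left; 53 > 33 → go right; 53 < 72 → go left. Place as left child of 72.
Insert 59: 59 > 24 → go right; 59 > 32 → go right; 59 < 79 → go left; 59 > 33 → go right; 59 < 72 → go left; 59 > 53 → go right. Place as right child of 53.
Insert 43: 43 > 24 → go right; 43 > 32 → go right; 43 < 79 → go left; 43 > 33 → go right; 43 < 72 → go left; 43 < 53 → go left. Place as left child of 53.
Insert 58: 58 > 24 → go right; 58 > 32 → go right; 58 < 79 → go left; 58 > 33 → go right; 58 < 72 → go left; 58 > 53 → go right; 58 < 59 → go left. Place as left child of 59.
Insert 71: 71 > 24 → go right; 71 > 32 → go right; 71 < 79 → go left; 71 > 33 → go right; 71 < 72 → go left; 71 > 53 → go right; 71 > 59 → go right. Place as right child of 59.
Insert 47: 47 > 24 → go right; 47 > 32 → go right; 47 < 79 → go left; 47 > 33 → go right; 47 < 72 → go left; 47 < 53 → go left; 47 > 43 → go right. Place as right child of 43.
Insert 35: 35 > 24 → go right; 35 > 32 → go right; 35 < 79 → go left; 35 > 33 → go right; 35 < 72 → go left; 35 < 53 → go left; 35 < 43 → go left. Place as left child of 43.
Insert 28: 28 > 24 → go right; 28 < 32 → go left. Place as left child of 32.
Insert 78: 78 > 24 → go right; 78 > 32 → go right; 78 < 79 → go left; 78 > 33 → go right; 78 > 72 → go right. Place as right child of 72.
Insert 46: 46 > 24 → go right; 46 > 32 → go right; 46 < 79 → go left; 46 > 33 → go right; 46 < 72 → go left; 46 < 53 → go left; 46 > 43 → go right; 46 < 47 → go left. Place as left child of 47.
Insert 70: 70 > 24 → go right; 70 > 32 → go right; 70 < 79 → go left; 70 > 33 → go right; 70 < 72 → go left; 70 > 53 → go right; 70 > 59 → go right; 70 < 71 → go left. Place as left child of 71.
Insert 22: 22 < 24 → go left. Place as left child of 24.
Insert 40: 40 > 24 → go right; 40 > 32 → go right; 40 < 79 → go left; 40 > 33 → go right; 40 < 72 → go left; 40 < 53 → go left; 40 < 43 → go left; 40 > 35 → go right. Place as right child of 35.
Insert 25: 25 > 24 → go right; 25 < 32 → go left; 25 < 28 → go left. Place as left child of 28.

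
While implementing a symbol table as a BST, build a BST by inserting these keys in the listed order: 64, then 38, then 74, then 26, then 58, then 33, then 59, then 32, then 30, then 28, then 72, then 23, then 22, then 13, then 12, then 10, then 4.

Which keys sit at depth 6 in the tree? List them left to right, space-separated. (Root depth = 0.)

12 28

64: root
38: left child of 64 (depth 1)
74: right child of 64 (depth 1)
26: left child of 38 (depth 2)
58: right child of 38 (depth 2)
33: right child of 26 (depth 3)
59: right child of 58 (depth 3)
32: left child of 33 (depth 4)
30: left child of 32 (depth 5)
28: left child of 30 (depth 6)
72: left child of 74 (depth 2)
23: left child of 26 (depth 3)
22: left child of 23 (depth 4)
13: left child of 22 (depth 5)
12: left child of 13 (depth 6)
10: left child of 12 (depth 7)
4: left child of 10 (depth 8)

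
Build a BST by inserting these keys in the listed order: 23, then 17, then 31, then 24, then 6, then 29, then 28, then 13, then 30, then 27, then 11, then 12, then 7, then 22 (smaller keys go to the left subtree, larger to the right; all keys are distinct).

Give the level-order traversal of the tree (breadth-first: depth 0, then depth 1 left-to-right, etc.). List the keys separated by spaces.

23: root
17: left child of 23 (depth 1)
31: right child of 23 (depth 1)
24: left child of 31 (depth 2)
6: left child of 17 (depth 2)
29: right child of 24 (depth 3)
28: left child of 29 (depth 4)
13: right child of 6 (depth 3)
30: right child of 29 (depth 4)
27: left child of 28 (depth 5)
11: left child of 13 (depth 4)
12: right child of 11 (depth 5)
7: left child of 11 (depth 5)
22: right child of 17 (depth 2)

23 17 31 6 22 24 13 29 11 28 30 7 12 27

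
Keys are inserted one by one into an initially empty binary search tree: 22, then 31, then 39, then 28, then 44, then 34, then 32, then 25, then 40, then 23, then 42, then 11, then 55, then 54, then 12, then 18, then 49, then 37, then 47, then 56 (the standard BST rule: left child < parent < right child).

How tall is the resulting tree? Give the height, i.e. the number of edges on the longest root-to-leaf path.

7

Insert 22: tree is empty, so 22 becomes the root.
Insert 31: 31 > 22 → go right. Place as right child of 22.
Insert 39: 39 > 22 → go right; 39 > 31 → go right. Place as right child of 31.
Insert 28: 28 > 22 → go right; 28 < 31 → go left. Place as left child of 31.
Insert 44: 44 > 22 → go right; 44 > 31 → go right; 44 > 39 → go right. Place as right child of 39.
Insert 34: 34 > 22 → go right; 34 > 31 → go right; 34 < 39 → go left. Place as left child of 39.
Insert 32: 32 > 22 → go right; 32 > 31 → go right; 32 < 39 → go left; 32 < 34 → go left. Place as left child of 34.
Insert 25: 25 > 22 → go right; 25 < 31 → go left; 25 < 28 → go left. Place as left child of 28.
Insert 40: 40 > 22 → go right; 40 > 31 → go right; 40 > 39 → go right; 40 < 44 → go left. Place as left child of 44.
Insert 23: 23 > 22 → go right; 23 < 31 → go left; 23 < 28 → go left; 23 < 25 → go left. Place as left child of 25.
Insert 42: 42 > 22 → go right; 42 > 31 → go right; 42 > 39 → go right; 42 < 44 → go left; 42 > 40 → go right. Place as right child of 40.
Insert 11: 11 < 22 → go left. Place as left child of 22.
Insert 55: 55 > 22 → go right; 55 > 31 → go right; 55 > 39 → go right; 55 > 44 → go right. Place as right child of 44.
Insert 54: 54 > 22 → go right; 54 > 31 → go right; 54 > 39 → go right; 54 > 44 → go right; 54 < 55 → go left. Place as left child of 55.
Insert 12: 12 < 22 → go left; 12 > 11 → go right. Place as right child of 11.
Insert 18: 18 < 22 → go left; 18 > 11 → go right; 18 > 12 → go right. Place as right child of 12.
Insert 49: 49 > 22 → go right; 49 > 31 → go right; 49 > 39 → go right; 49 > 44 → go right; 49 < 55 → go left; 49 < 54 → go left. Place as left child of 54.
Insert 37: 37 > 22 → go right; 37 > 31 → go right; 37 < 39 → go left; 37 > 34 → go right. Place as right child of 34.
Insert 47: 47 > 22 → go right; 47 > 31 → go right; 47 > 39 → go right; 47 > 44 → go right; 47 < 55 → go left; 47 < 54 → go left; 47 < 49 → go left. Place as left child of 49.
Insert 56: 56 > 22 → go right; 56 > 31 → go right; 56 > 39 → go right; 56 > 44 → go right; 56 > 55 → go right. Place as right child of 55.

The deepest node is 47 at depth 7.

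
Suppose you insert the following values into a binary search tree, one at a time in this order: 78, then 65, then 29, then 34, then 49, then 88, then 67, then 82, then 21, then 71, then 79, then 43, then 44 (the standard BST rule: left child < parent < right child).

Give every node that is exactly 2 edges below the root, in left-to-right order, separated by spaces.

29 67 82

78: root
65: left child of 78 (depth 1)
29: left child of 65 (depth 2)
34: right child of 29 (depth 3)
49: right child of 34 (depth 4)
88: right child of 78 (depth 1)
67: right child of 65 (depth 2)
82: left child of 88 (depth 2)
21: left child of 29 (depth 3)
71: right child of 67 (depth 3)
79: left child of 82 (depth 3)
43: left child of 49 (depth 5)
44: right child of 43 (depth 6)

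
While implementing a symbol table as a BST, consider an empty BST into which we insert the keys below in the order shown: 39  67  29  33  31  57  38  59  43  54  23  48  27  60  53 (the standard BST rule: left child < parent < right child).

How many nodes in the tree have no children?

Insert 39: tree is empty, so 39 becomes the root.
Insert 67: 67 > 39 → go right. Place as right child of 39.
Insert 29: 29 < 39 → go left. Place as left child of 39.
Insert 33: 33 < 39 → go left; 33 > 29 → go right. Place as right child of 29.
Insert 31: 31 < 39 → go left; 31 > 29 → go right; 31 < 33 → go left. Place as left child of 33.
Insert 57: 57 > 39 → go right; 57 < 67 → go left. Place as left child of 67.
Insert 38: 38 < 39 → go left; 38 > 29 → go right; 38 > 33 → go right. Place as right child of 33.
Insert 59: 59 > 39 → go right; 59 < 67 → go left; 59 > 57 → go right. Place as right child of 57.
Insert 43: 43 > 39 → go right; 43 < 67 → go left; 43 < 57 → go left. Place as left child of 57.
Insert 54: 54 > 39 → go right; 54 < 67 → go left; 54 < 57 → go left; 54 > 43 → go right. Place as right child of 43.
Insert 23: 23 < 39 → go left; 23 < 29 → go left. Place as left child of 29.
Insert 48: 48 > 39 → go right; 48 < 67 → go left; 48 < 57 → go left; 48 > 43 → go right; 48 < 54 → go left. Place as left child of 54.
Insert 27: 27 < 39 → go left; 27 < 29 → go left; 27 > 23 → go right. Place as right child of 23.
Insert 60: 60 > 39 → go right; 60 < 67 → go left; 60 > 57 → go right; 60 > 59 → go right. Place as right child of 59.
Insert 53: 53 > 39 → go right; 53 < 67 → go left; 53 < 57 → go left; 53 > 43 → go right; 53 < 54 → go left; 53 > 48 → go right. Place as right child of 48.

Leaves: 27, 31, 38, 53, 60 — 5 in total.

5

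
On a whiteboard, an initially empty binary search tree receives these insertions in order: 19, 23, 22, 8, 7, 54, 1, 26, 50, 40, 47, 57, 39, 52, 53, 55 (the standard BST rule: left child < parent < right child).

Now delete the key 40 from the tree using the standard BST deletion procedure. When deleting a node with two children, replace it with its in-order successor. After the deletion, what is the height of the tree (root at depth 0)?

19: root
23: right child of 19 (depth 1)
22: left child of 23 (depth 2)
8: left child of 19 (depth 1)
7: left child of 8 (depth 2)
54: right child of 23 (depth 2)
1: left child of 7 (depth 3)
26: left child of 54 (depth 3)
50: right child of 26 (depth 4)
40: left child of 50 (depth 5)
47: right child of 40 (depth 6)
57: right child of 54 (depth 3)
39: left child of 40 (depth 6)
52: right child of 50 (depth 5)
53: right child of 52 (depth 6)
55: left child of 57 (depth 4)

Delete 40 (two children — replace with in-order successor).
After deletion, deepest node is 39 at depth 6.

6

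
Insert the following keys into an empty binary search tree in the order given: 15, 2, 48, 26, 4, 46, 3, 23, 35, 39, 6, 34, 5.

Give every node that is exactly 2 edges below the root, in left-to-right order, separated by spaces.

4 26

15: root
2: left child of 15 (depth 1)
48: right child of 15 (depth 1)
26: left child of 48 (depth 2)
4: right child of 2 (depth 2)
46: right child of 26 (depth 3)
3: left child of 4 (depth 3)
23: left child of 26 (depth 3)
35: left child of 46 (depth 4)
39: right child of 35 (depth 5)
6: right child of 4 (depth 3)
34: left child of 35 (depth 5)
5: left child of 6 (depth 4)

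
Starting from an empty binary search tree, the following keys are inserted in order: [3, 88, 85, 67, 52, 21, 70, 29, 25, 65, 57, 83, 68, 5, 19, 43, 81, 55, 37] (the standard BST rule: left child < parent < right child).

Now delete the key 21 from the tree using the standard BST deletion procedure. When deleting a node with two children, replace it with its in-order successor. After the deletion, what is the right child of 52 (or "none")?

65

3: root
88: right child of 3 (depth 1)
85: left child of 88 (depth 2)
67: left child of 85 (depth 3)
52: left child of 67 (depth 4)
21: left child of 52 (depth 5)
70: right child of 67 (depth 4)
29: right child of 21 (depth 6)
25: left child of 29 (depth 7)
65: right child of 52 (depth 5)
57: left child of 65 (depth 6)
83: right child of 70 (depth 5)
68: left child of 70 (depth 5)
5: left child of 21 (depth 6)
19: right child of 5 (depth 7)
43: right child of 29 (depth 7)
81: left child of 83 (depth 6)
55: left child of 57 (depth 7)
37: left child of 43 (depth 8)

Delete 21 (two children — replace with in-order successor).
After deletion, 52's right child: 65.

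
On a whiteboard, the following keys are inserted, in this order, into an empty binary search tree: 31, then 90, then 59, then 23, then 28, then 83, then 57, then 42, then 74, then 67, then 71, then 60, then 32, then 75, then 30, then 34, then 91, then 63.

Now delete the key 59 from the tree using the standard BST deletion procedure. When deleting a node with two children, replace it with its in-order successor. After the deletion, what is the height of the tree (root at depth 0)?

31: root
90: right child of 31 (depth 1)
59: left child of 90 (depth 2)
23: left child of 31 (depth 1)
28: right child of 23 (depth 2)
83: right child of 59 (depth 3)
57: left child of 59 (depth 3)
42: left child of 57 (depth 4)
74: left child of 83 (depth 4)
67: left child of 74 (depth 5)
71: right child of 67 (depth 6)
60: left child of 67 (depth 6)
32: left child of 42 (depth 5)
75: right child of 74 (depth 5)
30: right child of 28 (depth 3)
34: right child of 32 (depth 6)
91: right child of 90 (depth 2)
63: right child of 60 (depth 7)

Delete 59 (two children — replace with in-order successor).
After deletion, deepest node is 71 at depth 6.

6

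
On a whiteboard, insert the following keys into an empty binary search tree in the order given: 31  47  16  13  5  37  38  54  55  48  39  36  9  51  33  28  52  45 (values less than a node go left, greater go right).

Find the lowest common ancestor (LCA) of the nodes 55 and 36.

Resulting structure (node: left, right):
  31: L=16, R=47
  47: L=37, R=54
  16: L=13, R=28
  13: L=5, R=–
  5: L=–, R=9
  37: L=36, R=38
  38: L=–, R=39
  54: L=48, R=55
  55: L=–, R=–
  48: L=–, R=51
  39: L=–, R=45
  36: L=33, R=–
  9: L=–, R=–
  51: L=–, R=52
  33: L=–, R=–
  28: L=–, R=–
  52: L=–, R=–
  45: L=–, R=–

Path to 55: 31 → 47 → 54 → 55
Path to 36: 31 → 47 → 37 → 36
The paths share a prefix ending at 47, then split left and right.

47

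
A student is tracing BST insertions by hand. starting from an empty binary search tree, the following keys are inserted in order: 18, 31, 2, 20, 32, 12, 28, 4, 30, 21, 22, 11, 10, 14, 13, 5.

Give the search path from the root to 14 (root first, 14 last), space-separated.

Insert 18: tree is empty, so 18 becomes the root.
Insert 31: 31 > 18 → go right. Place as right child of 18.
Insert 2: 2 < 18 → go left. Place as left child of 18.
Insert 20: 20 > 18 → go right; 20 < 31 → go left. Place as left child of 31.
Insert 32: 32 > 18 → go right; 32 > 31 → go right. Place as right child of 31.
Insert 12: 12 < 18 → go left; 12 > 2 → go right. Place as right child of 2.
Insert 28: 28 > 18 → go right; 28 < 31 → go left; 28 > 20 → go right. Place as right child of 20.
Insert 4: 4 < 18 → go left; 4 > 2 → go right; 4 < 12 → go left. Place as left child of 12.
Insert 30: 30 > 18 → go right; 30 < 31 → go left; 30 > 20 → go right; 30 > 28 → go right. Place as right child of 28.
Insert 21: 21 > 18 → go right; 21 < 31 → go left; 21 > 20 → go right; 21 < 28 → go left. Place as left child of 28.
Insert 22: 22 > 18 → go right; 22 < 31 → go left; 22 > 20 → go right; 22 < 28 → go left; 22 > 21 → go right. Place as right child of 21.
Insert 11: 11 < 18 → go left; 11 > 2 → go right; 11 < 12 → go left; 11 > 4 → go right. Place as right child of 4.
Insert 10: 10 < 18 → go left; 10 > 2 → go right; 10 < 12 → go left; 10 > 4 → go right; 10 < 11 → go left. Place as left child of 11.
Insert 14: 14 < 18 → go left; 14 > 2 → go right; 14 > 12 → go right. Place as right child of 12.
Insert 13: 13 < 18 → go left; 13 > 2 → go right; 13 > 12 → go right; 13 < 14 → go left. Place as left child of 14.
Insert 5: 5 < 18 → go left; 5 > 2 → go right; 5 < 12 → go left; 5 > 4 → go right; 5 < 11 → go left; 5 < 10 → go left. Place as left child of 10.

18 2 12 14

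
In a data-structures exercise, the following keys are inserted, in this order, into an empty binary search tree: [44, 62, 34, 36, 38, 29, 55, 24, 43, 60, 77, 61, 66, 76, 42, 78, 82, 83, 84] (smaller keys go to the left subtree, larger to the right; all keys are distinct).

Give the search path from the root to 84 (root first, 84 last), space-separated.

44 62 77 78 82 83 84

Insert 44: tree is empty, so 44 becomes the root.
Insert 62: 62 > 44 → go right. Place as right child of 44.
Insert 34: 34 < 44 → go left. Place as left child of 44.
Insert 36: 36 < 44 → go left; 36 > 34 → go right. Place as right child of 34.
Insert 38: 38 < 44 → go left; 38 > 34 → go right; 38 > 36 → go right. Place as right child of 36.
Insert 29: 29 < 44 → go left; 29 < 34 → go left. Place as left child of 34.
Insert 55: 55 > 44 → go right; 55 < 62 → go left. Place as left child of 62.
Insert 24: 24 < 44 → go left; 24 < 34 → go left; 24 < 29 → go left. Place as left child of 29.
Insert 43: 43 < 44 → go left; 43 > 34 → go right; 43 > 36 → go right; 43 > 38 → go right. Place as right child of 38.
Insert 60: 60 > 44 → go right; 60 < 62 → go left; 60 > 55 → go right. Place as right child of 55.
Insert 77: 77 > 44 → go right; 77 > 62 → go right. Place as right child of 62.
Insert 61: 61 > 44 → go right; 61 < 62 → go left; 61 > 55 → go right; 61 > 60 → go right. Place as right child of 60.
Insert 66: 66 > 44 → go right; 66 > 62 → go right; 66 < 77 → go left. Place as left child of 77.
Insert 76: 76 > 44 → go right; 76 > 62 → go right; 76 < 77 → go left; 76 > 66 → go right. Place as right child of 66.
Insert 42: 42 < 44 → go left; 42 > 34 → go right; 42 > 36 → go right; 42 > 38 → go right; 42 < 43 → go left. Place as left child of 43.
Insert 78: 78 > 44 → go right; 78 > 62 → go right; 78 > 77 → go right. Place as right child of 77.
Insert 82: 82 > 44 → go right; 82 > 62 → go right; 82 > 77 → go right; 82 > 78 → go right. Place as right child of 78.
Insert 83: 83 > 44 → go right; 83 > 62 → go right; 83 > 77 → go right; 83 > 78 → go right; 83 > 82 → go right. Place as right child of 82.
Insert 84: 84 > 44 → go right; 84 > 62 → go right; 84 > 77 → go right; 84 > 78 → go right; 84 > 82 → go right; 84 > 83 → go right. Place as right child of 83.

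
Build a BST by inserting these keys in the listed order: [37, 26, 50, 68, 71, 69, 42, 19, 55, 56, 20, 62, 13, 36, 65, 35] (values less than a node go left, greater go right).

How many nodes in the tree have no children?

6

37: root
26: left child of 37 (depth 1)
50: right child of 37 (depth 1)
68: right child of 50 (depth 2)
71: right child of 68 (depth 3)
69: left child of 71 (depth 4)
42: left child of 50 (depth 2)
19: left child of 26 (depth 2)
55: left child of 68 (depth 3)
56: right child of 55 (depth 4)
20: right child of 19 (depth 3)
62: right child of 56 (depth 5)
13: left child of 19 (depth 3)
36: right child of 26 (depth 2)
65: right child of 62 (depth 6)
35: left child of 36 (depth 3)

Leaves: 13, 20, 35, 42, 65, 69 — 6 in total.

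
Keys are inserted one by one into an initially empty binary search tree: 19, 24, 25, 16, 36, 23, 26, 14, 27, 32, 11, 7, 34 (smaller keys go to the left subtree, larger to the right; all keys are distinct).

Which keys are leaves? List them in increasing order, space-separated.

7 23 34

Insert 19: tree is empty, so 19 becomes the root.
Insert 24: 24 > 19 → go right. Place as right child of 19.
Insert 25: 25 > 19 → go right; 25 > 24 → go right. Place as right child of 24.
Insert 16: 16 < 19 → go left. Place as left child of 19.
Insert 36: 36 > 19 → go right; 36 > 24 → go right; 36 > 25 → go right. Place as right child of 25.
Insert 23: 23 > 19 → go right; 23 < 24 → go left. Place as left child of 24.
Insert 26: 26 > 19 → go right; 26 > 24 → go right; 26 > 25 → go right; 26 < 36 → go left. Place as left child of 36.
Insert 14: 14 < 19 → go left; 14 < 16 → go left. Place as left child of 16.
Insert 27: 27 > 19 → go right; 27 > 24 → go right; 27 > 25 → go right; 27 < 36 → go left; 27 > 26 → go right. Place as right child of 26.
Insert 32: 32 > 19 → go right; 32 > 24 → go right; 32 > 25 → go right; 32 < 36 → go left; 32 > 26 → go right; 32 > 27 → go right. Place as right child of 27.
Insert 11: 11 < 19 → go left; 11 < 16 → go left; 11 < 14 → go left. Place as left child of 14.
Insert 7: 7 < 19 → go left; 7 < 16 → go left; 7 < 14 → go left; 7 < 11 → go left. Place as left child of 11.
Insert 34: 34 > 19 → go right; 34 > 24 → go right; 34 > 25 → go right; 34 < 36 → go left; 34 > 26 → go right; 34 > 27 → go right; 34 > 32 → go right. Place as right child of 32.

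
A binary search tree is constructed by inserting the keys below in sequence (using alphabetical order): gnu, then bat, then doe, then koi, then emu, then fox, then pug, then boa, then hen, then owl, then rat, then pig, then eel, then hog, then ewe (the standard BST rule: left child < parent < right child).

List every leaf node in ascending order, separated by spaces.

gnu: root
bat: left child of gnu (depth 1)
doe: right child of bat (depth 2)
koi: right child of gnu (depth 1)
emu: right child of doe (depth 3)
fox: right child of emu (depth 4)
pug: right child of koi (depth 2)
boa: left child of doe (depth 3)
hen: left child of koi (depth 2)
owl: left child of pug (depth 3)
rat: right child of pug (depth 3)
pig: right child of owl (depth 4)
eel: left child of emu (depth 4)
hog: right child of hen (depth 3)
ewe: left child of fox (depth 5)

boa eel ewe hog pig rat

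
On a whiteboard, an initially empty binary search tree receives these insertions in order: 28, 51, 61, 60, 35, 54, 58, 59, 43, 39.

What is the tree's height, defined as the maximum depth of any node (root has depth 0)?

28: root
51: right child of 28 (depth 1)
61: right child of 51 (depth 2)
60: left child of 61 (depth 3)
35: left child of 51 (depth 2)
54: left child of 60 (depth 4)
58: right child of 54 (depth 5)
59: right child of 58 (depth 6)
43: right child of 35 (depth 3)
39: left child of 43 (depth 4)

The deepest node is 59 at depth 6.

6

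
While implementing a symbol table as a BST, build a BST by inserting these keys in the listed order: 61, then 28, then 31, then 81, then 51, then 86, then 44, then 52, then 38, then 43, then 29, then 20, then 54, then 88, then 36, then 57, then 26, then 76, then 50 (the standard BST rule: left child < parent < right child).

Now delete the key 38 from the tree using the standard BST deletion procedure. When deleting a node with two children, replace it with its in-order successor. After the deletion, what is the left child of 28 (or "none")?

Resulting structure (node: left, right):
  61: L=28, R=81
  28: L=20, R=31
  31: L=29, R=51
  81: L=76, R=86
  51: L=44, R=52
  86: L=–, R=88
  44: L=38, R=50
  52: L=–, R=54
  38: L=36, R=43
  43: L=–, R=–
  29: L=–, R=–
  20: L=–, R=26
  54: L=–, R=57
  88: L=–, R=–
  36: L=–, R=–
  57: L=–, R=–
  26: L=–, R=–
  76: L=–, R=–
  50: L=–, R=–

Delete 38 (two children — replace with in-order successor).
After deletion, 28's left child: 20.

20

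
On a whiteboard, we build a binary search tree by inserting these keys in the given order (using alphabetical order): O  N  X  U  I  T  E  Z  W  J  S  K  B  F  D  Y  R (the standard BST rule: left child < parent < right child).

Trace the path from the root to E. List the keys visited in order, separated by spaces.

O: root
N: left child of O (depth 1)
X: right child of O (depth 1)
U: left child of X (depth 2)
I: left child of N (depth 2)
T: left child of U (depth 3)
E: left child of I (depth 3)
Z: right child of X (depth 2)
W: right child of U (depth 3)
J: right child of I (depth 3)
S: left child of T (depth 4)
K: right child of J (depth 4)
B: left child of E (depth 4)
F: right child of E (depth 4)
D: right child of B (depth 5)
Y: left child of Z (depth 3)
R: left child of S (depth 5)

O N I E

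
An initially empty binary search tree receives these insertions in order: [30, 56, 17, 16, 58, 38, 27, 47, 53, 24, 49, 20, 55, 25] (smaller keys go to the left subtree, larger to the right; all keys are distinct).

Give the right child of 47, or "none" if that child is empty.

Resulting structure (node: left, right):
  30: L=17, R=56
  56: L=38, R=58
  17: L=16, R=27
  16: L=–, R=–
  58: L=–, R=–
  38: L=–, R=47
  27: L=24, R=–
  47: L=–, R=53
  53: L=49, R=55
  24: L=20, R=25
  49: L=–, R=–
  20: L=–, R=–
  55: L=–, R=–
  25: L=–, R=–

53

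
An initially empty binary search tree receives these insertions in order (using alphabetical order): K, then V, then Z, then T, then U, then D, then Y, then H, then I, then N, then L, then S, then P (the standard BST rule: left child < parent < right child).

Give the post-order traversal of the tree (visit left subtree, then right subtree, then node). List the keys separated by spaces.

I H D L P S N U T Y Z V K

K: root
V: right child of K (depth 1)
Z: right child of V (depth 2)
T: left child of V (depth 2)
U: right child of T (depth 3)
D: left child of K (depth 1)
Y: left child of Z (depth 3)
H: right child of D (depth 2)
I: right child of H (depth 3)
N: left child of T (depth 3)
L: left child of N (depth 4)
S: right child of N (depth 4)
P: left child of S (depth 5)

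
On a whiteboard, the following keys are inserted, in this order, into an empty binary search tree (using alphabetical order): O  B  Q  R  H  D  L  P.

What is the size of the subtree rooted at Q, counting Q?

3

Insert O: tree is empty, so O becomes the root.
Insert B: B < O → go left. Place as left child of O.
Insert Q: Q > O → go right. Place as right child of O.
Insert R: R > O → go right; R > Q → go right. Place as right child of Q.
Insert H: H < O → go left; H > B → go right. Place as right child of B.
Insert D: D < O → go left; D > B → go right; D < H → go left. Place as left child of H.
Insert L: L < O → go left; L > B → go right; L > H → go right. Place as right child of H.
Insert P: P > O → go right; P < Q → go left. Place as left child of Q.

Subtree rooted at Q contains: Q, P, R — 3 nodes.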